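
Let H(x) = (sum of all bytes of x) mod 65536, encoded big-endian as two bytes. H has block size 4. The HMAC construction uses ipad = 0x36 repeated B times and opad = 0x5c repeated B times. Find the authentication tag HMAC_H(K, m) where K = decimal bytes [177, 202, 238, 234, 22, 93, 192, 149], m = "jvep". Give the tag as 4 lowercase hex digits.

Key decimal bytes [177, 202, 238, 234, 22, 93, 192, 149] = b1 ca ee ea 16 5d c0 95 is 8 bytes > B = 4, so hash it first: H(key) = 05 1b, then zero-pad to 4 bytes: K' = 05 1b 00 00.
K' ⊕ ipad = 33 2d 36 36.  K' ⊕ opad = 59 47 5c 5c.
Inner input = (K'⊕ipad) ∥ m = 33 2d 36 36 ∥ 6a 76 65 70.
Inner hash: sum = 51+45+54+54+106+118+101+112 = 641 → 02 81.
Outer input = (K'⊕opad) ∥ inner = 59 47 5c 5c ∥ 02 81.
Outer hash (tag): sum = 89+71+92+92+2+129 = 475 → 01 db.

01db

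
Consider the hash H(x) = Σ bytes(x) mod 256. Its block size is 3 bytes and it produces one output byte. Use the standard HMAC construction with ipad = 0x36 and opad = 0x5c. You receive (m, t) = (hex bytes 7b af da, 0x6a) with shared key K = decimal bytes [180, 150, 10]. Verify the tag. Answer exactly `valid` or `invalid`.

valid

Key decimal bytes [180, 150, 10] = b4 96 0a is exactly B = 3 bytes: K' = b4 96 0a.
K' ⊕ ipad = 82 a0 3c; K' ⊕ opad = e8 ca 56.
Inner hash: sum = 130+160+60+123+175+218 = 866; mod 256 = 98 → 62.
Outer hash (recomputed tag): sum = 232+202+86+98 = 618; mod 256 = 106 → 6a.
Recomputed tag = 6a; claimed = 6a → match.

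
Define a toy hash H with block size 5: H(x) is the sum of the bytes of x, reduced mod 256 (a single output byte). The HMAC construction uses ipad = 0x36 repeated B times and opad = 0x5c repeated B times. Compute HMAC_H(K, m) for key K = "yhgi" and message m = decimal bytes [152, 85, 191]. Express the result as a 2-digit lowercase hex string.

64

Key "yhgi" = 79 68 67 69 is 4 bytes ≤ B = 5; zero-pad to 5 bytes: K' = 79 68 67 69 00.
K' ⊕ ipad = 4f 5e 51 5f 36.  K' ⊕ opad = 25 34 3b 35 5c.
Inner input = (K'⊕ipad) ∥ m = 4f 5e 51 5f 36 ∥ 98 55 bf.
Inner hash: sum = 79+94+81+95+54+152+85+191 = 831; mod 256 = 63 → 3f.
Outer input = (K'⊕opad) ∥ inner = 25 34 3b 35 5c ∥ 3f.
Outer hash (tag): sum = 37+52+59+53+92+63 = 356; mod 256 = 100 → 64.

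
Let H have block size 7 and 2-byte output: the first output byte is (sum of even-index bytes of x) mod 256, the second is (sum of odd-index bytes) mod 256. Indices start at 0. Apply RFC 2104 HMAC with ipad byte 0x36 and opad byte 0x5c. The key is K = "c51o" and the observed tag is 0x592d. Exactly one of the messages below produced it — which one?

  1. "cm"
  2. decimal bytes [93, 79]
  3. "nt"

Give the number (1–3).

1

Key "c51o" = 63 35 31 6f is 4 bytes ≤ B = 7; zero-pad to 7 bytes: K' = 63 35 31 6f 00 00 00.
K' ⊕ ipad = 55 03 07 59 36 36 36; K' ⊕ opad = 3f 69 6d 33 5c 5c 5c.
m1: inner = H(55 03 07 59 36 36 36 63 6d) = 35 f5; tag = H(3f 69 6d 33 5c 5c 5c 35 f5) = 592d ← matches
m2: inner = H(55 03 07 59 36 36 36 5d 4f) = 17 ef; tag = H(3f 69 6d 33 5c 5c 5c 17 ef) = 530f
m3: inner = H(55 03 07 59 36 36 36 6e 74) = 3c 00; tag = H(3f 69 6d 33 5c 5c 5c 3c 00) = 6434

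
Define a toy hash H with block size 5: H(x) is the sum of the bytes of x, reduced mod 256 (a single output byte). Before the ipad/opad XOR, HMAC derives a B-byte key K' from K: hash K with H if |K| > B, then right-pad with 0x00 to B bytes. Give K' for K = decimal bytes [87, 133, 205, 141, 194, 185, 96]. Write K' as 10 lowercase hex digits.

1100000000

|K| = 7 > B = 5, so first hash the key.
H(K): sum = 87+133+205+141+194+185+96 = 1041; mod 256 = 17 → 11.
Zero-pad H(K) = 11 to 5 bytes: K' = 11 00 00 00 00.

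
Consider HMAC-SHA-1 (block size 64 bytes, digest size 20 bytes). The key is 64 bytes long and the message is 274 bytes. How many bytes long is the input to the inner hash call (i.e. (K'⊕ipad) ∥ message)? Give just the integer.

Key is 64 ≤ 64 bytes, zero-padded: |K'| = 64.
Inner input = (K'⊕ipad) ∥ m → 64 + 274 = 338 bytes.

338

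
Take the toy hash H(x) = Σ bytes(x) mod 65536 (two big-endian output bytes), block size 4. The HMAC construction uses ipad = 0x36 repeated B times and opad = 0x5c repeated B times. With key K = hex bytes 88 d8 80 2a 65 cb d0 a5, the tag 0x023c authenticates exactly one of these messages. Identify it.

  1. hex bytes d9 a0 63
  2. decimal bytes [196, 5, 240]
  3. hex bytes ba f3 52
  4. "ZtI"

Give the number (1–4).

Key hex bytes 88 d8 80 2a 65 cb d0 a5 is 8 bytes > B = 4, so hash it first: H(key) = 04 af, then zero-pad to 4 bytes: K' = 04 af 00 00.
K' ⊕ ipad = 32 99 36 36; K' ⊕ opad = 58 f3 5c 5c.
m1: inner = H(32 99 36 36 d9 a0 63) = 03 13; tag = H(58 f3 5c 5c 03 13) = 0219
m2: inner = H(32 99 36 36 c4 05 f0) = 02 f0; tag = H(58 f3 5c 5c 02 f0) = 02f5
m3: inner = H(32 99 36 36 ba f3 52) = 03 36; tag = H(58 f3 5c 5c 03 36) = 023c ← matches
m4: inner = H(32 99 36 36 5a 74 49) = 02 4e; tag = H(58 f3 5c 5c 02 4e) = 0253

3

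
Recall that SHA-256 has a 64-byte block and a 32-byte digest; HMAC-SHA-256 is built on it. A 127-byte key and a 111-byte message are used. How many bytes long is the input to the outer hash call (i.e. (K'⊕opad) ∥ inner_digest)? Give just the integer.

96

Key is 127 > 64 bytes, so it is hashed to 32 bytes then zero-padded to 64: |K'| = 64.
Outer input = (K'⊕opad) ∥ H(inner) → 64 + 32 = 96 bytes.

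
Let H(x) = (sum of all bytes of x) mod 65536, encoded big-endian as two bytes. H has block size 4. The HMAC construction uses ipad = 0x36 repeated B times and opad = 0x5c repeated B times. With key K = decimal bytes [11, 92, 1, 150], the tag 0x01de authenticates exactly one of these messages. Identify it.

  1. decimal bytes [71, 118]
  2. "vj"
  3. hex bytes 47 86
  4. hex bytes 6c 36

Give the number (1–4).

Key decimal bytes [11, 92, 1, 150] = 0b 5c 01 96 is exactly B = 4 bytes: K' = 0b 5c 01 96.
K' ⊕ ipad = 3d 6a 37 a0; K' ⊕ opad = 57 00 5d ca.
m1: inner = H(3d 6a 37 a0 47 76) = 02 3b; tag = H(57 00 5d ca 02 3b) = 01bb
m2: inner = H(3d 6a 37 a0 76 6a) = 02 5e; tag = H(57 00 5d ca 02 5e) = 01de ← matches
m3: inner = H(3d 6a 37 a0 47 86) = 02 4b; tag = H(57 00 5d ca 02 4b) = 01cb
m4: inner = H(3d 6a 37 a0 6c 36) = 02 20; tag = H(57 00 5d ca 02 20) = 01a0

2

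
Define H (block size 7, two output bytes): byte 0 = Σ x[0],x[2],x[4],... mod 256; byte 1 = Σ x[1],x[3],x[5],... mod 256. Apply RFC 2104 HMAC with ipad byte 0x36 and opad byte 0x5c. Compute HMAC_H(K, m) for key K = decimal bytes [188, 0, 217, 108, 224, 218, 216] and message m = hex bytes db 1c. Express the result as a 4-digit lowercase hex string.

fc6b

Key decimal bytes [188, 0, 217, 108, 224, 218, 216] = bc 00 d9 6c e0 da d8 is exactly B = 7 bytes: K' = bc 00 d9 6c e0 da d8.
K' ⊕ ipad = 8a 36 ef 5a d6 ec ee.  K' ⊕ opad = e0 5c 85 30 bc 86 84.
Inner input = (K'⊕ipad) ∥ m = 8a 36 ef 5a d6 ec ee ∥ db 1c.
Inner hash: even-index sum = 857 mod 256 = 89; odd-index sum = 599 mod 256 = 87 → 59 57.
Outer input = (K'⊕opad) ∥ inner = e0 5c 85 30 bc 86 84 ∥ 59 57.
Outer hash (tag): even-index sum = 764 mod 256 = 252; odd-index sum = 363 mod 256 = 107 → fc 6b.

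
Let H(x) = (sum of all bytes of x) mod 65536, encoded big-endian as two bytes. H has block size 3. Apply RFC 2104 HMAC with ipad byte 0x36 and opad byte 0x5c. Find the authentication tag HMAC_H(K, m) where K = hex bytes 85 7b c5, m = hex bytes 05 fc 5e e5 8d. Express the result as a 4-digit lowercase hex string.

0261

Key hex bytes 85 7b c5 is exactly B = 3 bytes: K' = 85 7b c5.
K' ⊕ ipad = b3 4d f3.  K' ⊕ opad = d9 27 99.
Inner input = (K'⊕ipad) ∥ m = b3 4d f3 ∥ 05 fc 5e e5 8d.
Inner hash: sum = 179+77+243+5+252+94+229+141 = 1220 → 04 c4.
Outer input = (K'⊕opad) ∥ inner = d9 27 99 ∥ 04 c4.
Outer hash (tag): sum = 217+39+153+4+196 = 609 → 02 61.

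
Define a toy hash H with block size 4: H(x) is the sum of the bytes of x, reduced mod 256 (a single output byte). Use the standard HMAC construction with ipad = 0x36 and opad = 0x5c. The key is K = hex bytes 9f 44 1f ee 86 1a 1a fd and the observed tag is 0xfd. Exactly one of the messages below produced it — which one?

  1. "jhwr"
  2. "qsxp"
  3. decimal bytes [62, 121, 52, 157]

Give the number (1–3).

Key hex bytes 9f 44 1f ee 86 1a 1a fd is 8 bytes > B = 4, so hash it first: H(key) = a7, then zero-pad to 4 bytes: K' = a7 00 00 00.
K' ⊕ ipad = 91 36 36 36; K' ⊕ opad = fb 5c 5c 5c.
m1: inner = H(91 36 36 36 6a 68 77 72) = ee; tag = H(fb 5c 5c 5c ee) = fd ← matches
m2: inner = H(91 36 36 36 71 73 78 70) = ff; tag = H(fb 5c 5c 5c ff) = 0e
m3: inner = H(91 36 36 36 3e 79 34 9d) = bb; tag = H(fb 5c 5c 5c bb) = ca

1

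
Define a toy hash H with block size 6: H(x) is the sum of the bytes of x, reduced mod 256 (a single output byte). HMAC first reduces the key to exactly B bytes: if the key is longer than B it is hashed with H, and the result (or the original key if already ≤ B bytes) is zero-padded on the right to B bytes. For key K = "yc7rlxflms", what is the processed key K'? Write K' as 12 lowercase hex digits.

1b0000000000

|K| = 10 > B = 6, so first hash the key.
H(K): sum = 121+99+55+114+108+120+102+108+109+115 = 1051; mod 256 = 27 → 1b.
Zero-pad H(K) = 1b to 6 bytes: K' = 1b 00 00 00 00 00.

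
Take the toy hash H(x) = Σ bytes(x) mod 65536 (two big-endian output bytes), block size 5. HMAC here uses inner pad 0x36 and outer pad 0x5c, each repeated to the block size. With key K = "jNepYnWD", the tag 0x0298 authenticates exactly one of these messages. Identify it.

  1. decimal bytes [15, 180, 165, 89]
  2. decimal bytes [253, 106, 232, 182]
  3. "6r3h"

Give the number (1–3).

Key "jNepYnWD" = 6a 4e 65 70 59 6e 57 44 is 8 bytes > B = 5, so hash it first: H(key) = 02 ef, then zero-pad to 5 bytes: K' = 02 ef 00 00 00.
K' ⊕ ipad = 34 d9 36 36 36; K' ⊕ opad = 5e b3 5c 5c 5c.
m1: inner = H(34 d9 36 36 36 0f b4 a5 59) = 03 70; tag = H(5e b3 5c 5c 5c 03 70) = 0298 ← matches
m2: inner = H(34 d9 36 36 36 fd 6a e8 b6) = 04 b4; tag = H(5e b3 5c 5c 5c 04 b4) = 02dd
m3: inner = H(34 d9 36 36 36 36 72 33 68) = 02 f2; tag = H(5e b3 5c 5c 5c 02 f2) = 0319

1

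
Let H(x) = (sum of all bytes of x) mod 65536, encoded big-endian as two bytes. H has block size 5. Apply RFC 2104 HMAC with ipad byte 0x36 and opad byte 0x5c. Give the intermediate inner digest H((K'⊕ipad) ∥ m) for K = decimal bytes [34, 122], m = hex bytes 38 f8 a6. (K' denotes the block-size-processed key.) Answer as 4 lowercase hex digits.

02d8

Key decimal bytes [34, 122] = 22 7a is 2 bytes ≤ B = 5; zero-pad to 5 bytes: K' = 22 7a 00 00 00.
K' ⊕ ipad = 14 4c 36 36 36.
Inner input = 14 4c 36 36 36 ∥ 38 f8 a6.
Inner hash: sum = 20+76+54+54+54+56+248+166 = 728 → 02 d8.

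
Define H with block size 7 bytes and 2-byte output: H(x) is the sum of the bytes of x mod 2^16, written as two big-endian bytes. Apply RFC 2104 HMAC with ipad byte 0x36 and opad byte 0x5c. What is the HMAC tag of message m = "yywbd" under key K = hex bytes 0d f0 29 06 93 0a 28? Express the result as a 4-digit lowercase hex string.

Key hex bytes 0d f0 29 06 93 0a 28 is exactly B = 7 bytes: K' = 0d f0 29 06 93 0a 28.
K' ⊕ ipad = 3b c6 1f 30 a5 3c 1e.  K' ⊕ opad = 51 ac 75 5a cf 56 74.
Inner input = (K'⊕ipad) ∥ m = 3b c6 1f 30 a5 3c 1e ∥ 79 79 77 62 64.
Inner hash: sum = 59+198+31+48+165+60+30+121+121+119+98+100 = 1150 → 04 7e.
Outer input = (K'⊕opad) ∥ inner = 51 ac 75 5a cf 56 74 ∥ 04 7e.
Outer hash (tag): sum = 81+172+117+90+207+86+116+4+126 = 999 → 03 e7.

03e7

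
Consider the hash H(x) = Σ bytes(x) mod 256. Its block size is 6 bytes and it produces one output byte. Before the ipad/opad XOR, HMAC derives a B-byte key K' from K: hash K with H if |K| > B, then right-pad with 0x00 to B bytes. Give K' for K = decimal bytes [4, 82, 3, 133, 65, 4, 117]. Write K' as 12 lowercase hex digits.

|K| = 7 > B = 6, so first hash the key.
H(K): sum = 4+82+3+133+65+4+117 = 408; mod 256 = 152 → 98.
Zero-pad H(K) = 98 to 6 bytes: K' = 98 00 00 00 00 00.

980000000000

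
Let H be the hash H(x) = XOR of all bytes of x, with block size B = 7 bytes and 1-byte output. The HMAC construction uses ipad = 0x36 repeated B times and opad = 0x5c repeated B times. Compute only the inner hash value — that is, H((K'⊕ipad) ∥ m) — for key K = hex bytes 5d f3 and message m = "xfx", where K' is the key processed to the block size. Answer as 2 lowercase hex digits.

Key hex bytes 5d f3 is 2 bytes ≤ B = 7; zero-pad to 7 bytes: K' = 5d f3 00 00 00 00 00.
K' ⊕ ipad = 6b c5 36 36 36 36 36.
Inner input = 6b c5 36 36 36 36 36 ∥ 78 66 78.
Inner hash: XOR 6b⊕c5⊕36⊕36⊕36⊕36⊕36⊕78⊕66⊕78 = fe.

fe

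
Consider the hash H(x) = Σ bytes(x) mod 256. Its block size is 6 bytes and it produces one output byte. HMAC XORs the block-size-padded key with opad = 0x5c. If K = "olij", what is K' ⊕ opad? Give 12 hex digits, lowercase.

333035365c5c

Key "olij" = 6f 6c 69 6a is 4 bytes ≤ B = 6; zero-pad to 6 bytes: K' = 6f 6c 69 6a 00 00.
XOR each byte with 0x5c: 6f⊕5c=33, 6c⊕5c=30, 69⊕5c=35, 6a⊕5c=36, 00⊕5c=5c, 00⊕5c=5c.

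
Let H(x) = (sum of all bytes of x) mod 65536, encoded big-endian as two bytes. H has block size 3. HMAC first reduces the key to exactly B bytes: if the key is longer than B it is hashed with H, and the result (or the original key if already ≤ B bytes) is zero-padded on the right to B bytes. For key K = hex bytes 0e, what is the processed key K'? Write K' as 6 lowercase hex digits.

0e0000

Key hex bytes 0e is 1 byte ≤ B = 3; zero-pad to 3 bytes: K' = 0e 00 00.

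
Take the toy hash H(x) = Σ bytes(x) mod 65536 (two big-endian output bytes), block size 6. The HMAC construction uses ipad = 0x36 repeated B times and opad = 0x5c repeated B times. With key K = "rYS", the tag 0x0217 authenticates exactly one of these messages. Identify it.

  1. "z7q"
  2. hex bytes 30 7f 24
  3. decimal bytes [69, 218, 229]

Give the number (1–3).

Key "rYS" = 72 59 53 is 3 bytes ≤ B = 6; zero-pad to 6 bytes: K' = 72 59 53 00 00 00.
K' ⊕ ipad = 44 6f 65 36 36 36; K' ⊕ opad = 2e 05 0f 5c 5c 5c.
m1: inner = H(44 6f 65 36 36 36 7a 37 71) = 02 dc; tag = H(2e 05 0f 5c 5c 5c 02 dc) = 0234
m2: inner = H(44 6f 65 36 36 36 30 7f 24) = 02 8d; tag = H(2e 05 0f 5c 5c 5c 02 8d) = 01e5
m3: inner = H(44 6f 65 36 36 36 45 da e5) = 03 be; tag = H(2e 05 0f 5c 5c 5c 03 be) = 0217 ← matches

3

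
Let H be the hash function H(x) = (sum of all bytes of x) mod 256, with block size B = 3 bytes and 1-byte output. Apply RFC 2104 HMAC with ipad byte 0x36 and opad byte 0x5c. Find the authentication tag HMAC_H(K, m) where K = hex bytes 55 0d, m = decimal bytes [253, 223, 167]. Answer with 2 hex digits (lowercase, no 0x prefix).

Key hex bytes 55 0d is 2 bytes ≤ B = 3; zero-pad to 3 bytes: K' = 55 0d 00.
K' ⊕ ipad = 63 3b 36.  K' ⊕ opad = 09 51 5c.
Inner input = (K'⊕ipad) ∥ m = 63 3b 36 ∥ fd df a7.
Inner hash: sum = 99+59+54+253+223+167 = 855; mod 256 = 87 → 57.
Outer input = (K'⊕opad) ∥ inner = 09 51 5c ∥ 57.
Outer hash (tag): sum = 9+81+92+87 = 269; mod 256 = 13 → 0d.

0d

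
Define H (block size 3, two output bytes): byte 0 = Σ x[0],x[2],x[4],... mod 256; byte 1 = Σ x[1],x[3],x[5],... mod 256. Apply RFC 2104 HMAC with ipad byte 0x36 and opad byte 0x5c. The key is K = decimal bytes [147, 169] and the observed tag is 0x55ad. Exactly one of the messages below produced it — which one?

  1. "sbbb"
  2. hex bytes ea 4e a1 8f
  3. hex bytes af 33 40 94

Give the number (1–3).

2

Key decimal bytes [147, 169] = 93 a9 is 2 bytes ≤ B = 3; zero-pad to 3 bytes: K' = 93 a9 00.
K' ⊕ ipad = a5 9f 36; K' ⊕ opad = cf f5 5c.
m1: inner = H(a5 9f 36 73 62 62 62) = 9f 74; tag = H(cf f5 5c 9f 74) = 9f94
m2: inner = H(a5 9f 36 ea 4e a1 8f) = b8 2a; tag = H(cf f5 5c b8 2a) = 55ad ← matches
m3: inner = H(a5 9f 36 af 33 40 94) = a2 8e; tag = H(cf f5 5c a2 8e) = b997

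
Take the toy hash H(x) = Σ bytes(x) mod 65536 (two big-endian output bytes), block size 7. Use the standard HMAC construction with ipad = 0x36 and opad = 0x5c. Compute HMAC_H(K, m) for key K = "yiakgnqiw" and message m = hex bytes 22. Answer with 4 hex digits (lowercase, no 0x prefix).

Key "yiakgnqiw" = 79 69 61 6b 67 6e 71 69 77 is 9 bytes > B = 7, so hash it first: H(key) = 03 d4, then zero-pad to 7 bytes: K' = 03 d4 00 00 00 00 00.
K' ⊕ ipad = 35 e2 36 36 36 36 36.  K' ⊕ opad = 5f 88 5c 5c 5c 5c 5c.
Inner input = (K'⊕ipad) ∥ m = 35 e2 36 36 36 36 36 ∥ 22.
Inner hash: sum = 53+226+54+54+54+54+54+34 = 583 → 02 47.
Outer input = (K'⊕opad) ∥ inner = 5f 88 5c 5c 5c 5c 5c ∥ 02 47.
Outer hash (tag): sum = 95+136+92+92+92+92+92+2+71 = 764 → 02 fc.

02fc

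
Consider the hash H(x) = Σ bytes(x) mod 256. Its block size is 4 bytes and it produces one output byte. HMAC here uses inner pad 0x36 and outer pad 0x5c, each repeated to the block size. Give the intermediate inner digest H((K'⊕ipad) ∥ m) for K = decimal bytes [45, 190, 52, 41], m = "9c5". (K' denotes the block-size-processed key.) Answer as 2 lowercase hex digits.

95

Key decimal bytes [45, 190, 52, 41] = 2d be 34 29 is exactly B = 4 bytes: K' = 2d be 34 29.
K' ⊕ ipad = 1b 88 02 1f.
Inner input = 1b 88 02 1f ∥ 39 63 35.
Inner hash: sum = 27+136+2+31+57+99+53 = 405; mod 256 = 149 → 95.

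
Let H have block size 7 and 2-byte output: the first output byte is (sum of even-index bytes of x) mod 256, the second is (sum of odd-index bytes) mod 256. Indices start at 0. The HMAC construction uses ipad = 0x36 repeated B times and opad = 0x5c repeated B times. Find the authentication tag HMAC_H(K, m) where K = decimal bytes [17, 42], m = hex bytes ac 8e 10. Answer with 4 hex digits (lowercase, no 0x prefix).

Key decimal bytes [17, 42] = 11 2a is 2 bytes ≤ B = 7; zero-pad to 7 bytes: K' = 11 2a 00 00 00 00 00.
K' ⊕ ipad = 27 1c 36 36 36 36 36.  K' ⊕ opad = 4d 76 5c 5c 5c 5c 5c.
Inner input = (K'⊕ipad) ∥ m = 27 1c 36 36 36 36 36 ∥ ac 8e 10.
Inner hash: even-index sum = 343 mod 256 = 87; odd-index sum = 324 mod 256 = 68 → 57 44.
Outer input = (K'⊕opad) ∥ inner = 4d 76 5c 5c 5c 5c 5c ∥ 57 44.
Outer hash (tag): even-index sum = 421 mod 256 = 165; odd-index sum = 389 mod 256 = 133 → a5 85.

a585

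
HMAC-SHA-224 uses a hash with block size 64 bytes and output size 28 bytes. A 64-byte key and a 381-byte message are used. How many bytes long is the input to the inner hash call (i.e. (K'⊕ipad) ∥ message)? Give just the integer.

Key is 64 ≤ 64 bytes, zero-padded: |K'| = 64.
Inner input = (K'⊕ipad) ∥ m → 64 + 381 = 445 bytes.

445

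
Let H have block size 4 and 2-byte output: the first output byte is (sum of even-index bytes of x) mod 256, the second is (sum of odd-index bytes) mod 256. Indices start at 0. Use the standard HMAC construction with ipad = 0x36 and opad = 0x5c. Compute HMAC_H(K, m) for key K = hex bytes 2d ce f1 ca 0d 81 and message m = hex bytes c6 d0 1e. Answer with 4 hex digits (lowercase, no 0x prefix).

0ad6

Key hex bytes 2d ce f1 ca 0d 81 is 6 bytes > B = 4, so hash it first: H(key) = 2b 19, then zero-pad to 4 bytes: K' = 2b 19 00 00.
K' ⊕ ipad = 1d 2f 36 36.  K' ⊕ opad = 77 45 5c 5c.
Inner input = (K'⊕ipad) ∥ m = 1d 2f 36 36 ∥ c6 d0 1e.
Inner hash: even-index sum = 311 mod 256 = 55; odd-index sum = 309 mod 256 = 53 → 37 35.
Outer input = (K'⊕opad) ∥ inner = 77 45 5c 5c ∥ 37 35.
Outer hash (tag): even-index sum = 266 mod 256 = 10; odd-index sum = 214 mod 256 = 214 → 0a d6.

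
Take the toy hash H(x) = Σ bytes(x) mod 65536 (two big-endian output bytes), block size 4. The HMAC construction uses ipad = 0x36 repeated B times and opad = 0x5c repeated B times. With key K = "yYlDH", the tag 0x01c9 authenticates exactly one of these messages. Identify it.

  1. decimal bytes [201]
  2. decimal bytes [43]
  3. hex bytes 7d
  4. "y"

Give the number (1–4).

3

Key "yYlDH" = 79 59 6c 44 48 is 5 bytes > B = 4, so hash it first: H(key) = 01 ca, then zero-pad to 4 bytes: K' = 01 ca 00 00.
K' ⊕ ipad = 37 fc 36 36; K' ⊕ opad = 5d 96 5c 5c.
m1: inner = H(37 fc 36 36 c9) = 02 68; tag = H(5d 96 5c 5c 02 68) = 0215
m2: inner = H(37 fc 36 36 2b) = 01 ca; tag = H(5d 96 5c 5c 01 ca) = 0276
m3: inner = H(37 fc 36 36 7d) = 02 1c; tag = H(5d 96 5c 5c 02 1c) = 01c9 ← matches
m4: inner = H(37 fc 36 36 79) = 02 18; tag = H(5d 96 5c 5c 02 18) = 01c5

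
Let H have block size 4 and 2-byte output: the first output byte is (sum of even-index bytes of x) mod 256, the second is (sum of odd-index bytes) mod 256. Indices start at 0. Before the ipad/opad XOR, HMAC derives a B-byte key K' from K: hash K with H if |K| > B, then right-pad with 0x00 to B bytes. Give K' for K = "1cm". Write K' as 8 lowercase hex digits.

31636d00

Key "1cm" = 31 63 6d is 3 bytes ≤ B = 4; zero-pad to 4 bytes: K' = 31 63 6d 00.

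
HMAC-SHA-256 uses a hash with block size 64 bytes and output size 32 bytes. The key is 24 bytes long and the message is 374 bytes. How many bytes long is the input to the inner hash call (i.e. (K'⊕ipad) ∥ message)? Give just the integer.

Key is 24 ≤ 64 bytes, zero-padded: |K'| = 64.
Inner input = (K'⊕ipad) ∥ m → 64 + 374 = 438 bytes.

438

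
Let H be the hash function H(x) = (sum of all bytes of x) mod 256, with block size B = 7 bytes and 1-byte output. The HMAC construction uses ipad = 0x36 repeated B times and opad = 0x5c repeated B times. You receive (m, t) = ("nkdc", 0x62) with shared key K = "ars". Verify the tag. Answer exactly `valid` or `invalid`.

valid

Key "ars" = 61 72 73 is 3 bytes ≤ B = 7; zero-pad to 7 bytes: K' = 61 72 73 00 00 00 00.
K' ⊕ ipad = 57 44 45 36 36 36 36; K' ⊕ opad = 3d 2e 2f 5c 5c 5c 5c.
Inner hash: sum = 87+68+69+54+54+54+54+110+107+100+99 = 856; mod 256 = 88 → 58.
Outer hash (recomputed tag): sum = 61+46+47+92+92+92+92+88 = 610; mod 256 = 98 → 62.
Recomputed tag = 62; claimed = 62 → match.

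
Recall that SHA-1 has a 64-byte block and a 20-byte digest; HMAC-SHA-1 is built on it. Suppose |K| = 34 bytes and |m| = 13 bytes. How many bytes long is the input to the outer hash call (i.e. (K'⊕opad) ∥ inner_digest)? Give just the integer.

84

Key is 34 ≤ 64 bytes, zero-padded: |K'| = 64.
Outer input = (K'⊕opad) ∥ H(inner) → 64 + 20 = 84 bytes.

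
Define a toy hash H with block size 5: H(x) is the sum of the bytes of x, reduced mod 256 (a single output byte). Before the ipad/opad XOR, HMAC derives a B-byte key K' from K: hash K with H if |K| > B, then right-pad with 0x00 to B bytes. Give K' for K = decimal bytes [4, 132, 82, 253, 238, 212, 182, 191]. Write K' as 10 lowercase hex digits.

0e00000000

|K| = 8 > B = 5, so first hash the key.
H(K): sum = 4+132+82+253+238+212+182+191 = 1294; mod 256 = 14 → 0e.
Zero-pad H(K) = 0e to 5 bytes: K' = 0e 00 00 00 00.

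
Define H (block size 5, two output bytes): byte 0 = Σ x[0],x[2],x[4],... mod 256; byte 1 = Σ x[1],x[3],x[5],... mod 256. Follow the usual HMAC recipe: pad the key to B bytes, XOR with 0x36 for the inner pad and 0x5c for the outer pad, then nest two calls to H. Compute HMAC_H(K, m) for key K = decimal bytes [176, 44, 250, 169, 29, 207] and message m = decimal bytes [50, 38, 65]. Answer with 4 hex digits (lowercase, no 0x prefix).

Key decimal bytes [176, 44, 250, 169, 29, 207] = b0 2c fa a9 1d cf is 6 bytes > B = 5, so hash it first: H(key) = c7 a4, then zero-pad to 5 bytes: K' = c7 a4 00 00 00.
K' ⊕ ipad = f1 92 36 36 36.  K' ⊕ opad = 9b f8 5c 5c 5c.
Inner input = (K'⊕ipad) ∥ m = f1 92 36 36 36 ∥ 32 26 41.
Inner hash: even-index sum = 387 mod 256 = 131; odd-index sum = 315 mod 256 = 59 → 83 3b.
Outer input = (K'⊕opad) ∥ inner = 9b f8 5c 5c 5c ∥ 83 3b.
Outer hash (tag): even-index sum = 398 mod 256 = 142; odd-index sum = 471 mod 256 = 215 → 8e d7.

8ed7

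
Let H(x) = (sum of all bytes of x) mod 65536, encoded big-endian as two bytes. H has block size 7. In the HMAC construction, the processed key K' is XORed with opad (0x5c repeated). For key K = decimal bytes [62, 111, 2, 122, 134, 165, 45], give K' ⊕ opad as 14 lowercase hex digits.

62335e26daf971

Key decimal bytes [62, 111, 2, 122, 134, 165, 45] = 3e 6f 02 7a 86 a5 2d is exactly B = 7 bytes: K' = 3e 6f 02 7a 86 a5 2d.
XOR each byte with 0x5c: 3e⊕5c=62, 6f⊕5c=33, 02⊕5c=5e, 7a⊕5c=26, 86⊕5c=da, a5⊕5c=f9, 2d⊕5c=71.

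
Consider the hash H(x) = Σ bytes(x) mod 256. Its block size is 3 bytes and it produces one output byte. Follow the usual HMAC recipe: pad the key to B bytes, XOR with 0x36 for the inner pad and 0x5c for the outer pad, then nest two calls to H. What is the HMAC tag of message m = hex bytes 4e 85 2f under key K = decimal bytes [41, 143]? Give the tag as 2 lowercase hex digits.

b4

Key decimal bytes [41, 143] = 29 8f is 2 bytes ≤ B = 3; zero-pad to 3 bytes: K' = 29 8f 00.
K' ⊕ ipad = 1f b9 36.  K' ⊕ opad = 75 d3 5c.
Inner input = (K'⊕ipad) ∥ m = 1f b9 36 ∥ 4e 85 2f.
Inner hash: sum = 31+185+54+78+133+47 = 528; mod 256 = 16 → 10.
Outer input = (K'⊕opad) ∥ inner = 75 d3 5c ∥ 10.
Outer hash (tag): sum = 117+211+92+16 = 436; mod 256 = 180 → b4.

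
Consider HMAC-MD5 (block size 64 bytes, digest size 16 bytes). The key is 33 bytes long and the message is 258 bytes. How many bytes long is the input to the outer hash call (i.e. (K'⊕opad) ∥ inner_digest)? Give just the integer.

Key is 33 ≤ 64 bytes, zero-padded: |K'| = 64.
Outer input = (K'⊕opad) ∥ H(inner) → 64 + 16 = 80 bytes.

80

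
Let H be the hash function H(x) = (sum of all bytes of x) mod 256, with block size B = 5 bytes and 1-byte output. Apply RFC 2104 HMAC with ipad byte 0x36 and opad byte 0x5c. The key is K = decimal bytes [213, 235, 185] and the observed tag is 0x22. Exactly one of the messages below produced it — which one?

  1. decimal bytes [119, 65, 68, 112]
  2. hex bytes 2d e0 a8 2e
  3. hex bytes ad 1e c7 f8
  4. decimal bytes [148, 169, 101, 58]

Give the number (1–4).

3

Key decimal bytes [213, 235, 185] = d5 eb b9 is 3 bytes ≤ B = 5; zero-pad to 5 bytes: K' = d5 eb b9 00 00.
K' ⊕ ipad = e3 dd 8f 36 36; K' ⊕ opad = 89 b7 e5 5c 5c.
m1: inner = H(e3 dd 8f 36 36 77 41 44 70) = 27; tag = H(89 b7 e5 5c 5c 27) = 04
m2: inner = H(e3 dd 8f 36 36 2d e0 a8 2e) = 9e; tag = H(89 b7 e5 5c 5c 9e) = 7b
m3: inner = H(e3 dd 8f 36 36 ad 1e c7 f8) = 45; tag = H(89 b7 e5 5c 5c 45) = 22 ← matches
m4: inner = H(e3 dd 8f 36 36 94 a9 65 3a) = 97; tag = H(89 b7 e5 5c 5c 97) = 74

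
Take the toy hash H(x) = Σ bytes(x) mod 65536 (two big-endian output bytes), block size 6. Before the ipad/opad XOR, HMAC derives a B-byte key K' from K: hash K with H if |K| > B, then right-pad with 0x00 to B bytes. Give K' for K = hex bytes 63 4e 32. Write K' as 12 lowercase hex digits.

634e32000000

Key hex bytes 63 4e 32 is 3 bytes ≤ B = 6; zero-pad to 6 bytes: K' = 63 4e 32 00 00 00.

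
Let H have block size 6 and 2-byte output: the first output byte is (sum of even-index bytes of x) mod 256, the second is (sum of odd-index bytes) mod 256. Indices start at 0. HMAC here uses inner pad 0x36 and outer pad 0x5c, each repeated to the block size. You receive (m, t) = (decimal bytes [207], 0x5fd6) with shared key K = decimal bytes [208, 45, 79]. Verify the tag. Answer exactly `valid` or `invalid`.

invalid

Key decimal bytes [208, 45, 79] = d0 2d 4f is 3 bytes ≤ B = 6; zero-pad to 6 bytes: K' = d0 2d 4f 00 00 00.
K' ⊕ ipad = e6 1b 79 36 36 36; K' ⊕ opad = 8c 71 13 5c 5c 5c.
Inner hash: even-index sum = 612 mod 256 = 100; odd-index sum = 135 mod 256 = 135 → 64 87.
Outer hash (recomputed tag): even-index sum = 351 mod 256 = 95; odd-index sum = 432 mod 256 = 176 → 5f b0.
Recomputed tag = 5fb0; claimed = 5fd6 → mismatch.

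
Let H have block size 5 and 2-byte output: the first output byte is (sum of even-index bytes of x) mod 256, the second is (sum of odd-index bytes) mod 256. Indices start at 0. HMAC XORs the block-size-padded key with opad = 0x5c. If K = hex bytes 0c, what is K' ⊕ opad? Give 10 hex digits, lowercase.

505c5c5c5c

Key hex bytes 0c is 1 byte ≤ B = 5; zero-pad to 5 bytes: K' = 0c 00 00 00 00.
XOR each byte with 0x5c: 0c⊕5c=50, 00⊕5c=5c, 00⊕5c=5c, 00⊕5c=5c, 00⊕5c=5c.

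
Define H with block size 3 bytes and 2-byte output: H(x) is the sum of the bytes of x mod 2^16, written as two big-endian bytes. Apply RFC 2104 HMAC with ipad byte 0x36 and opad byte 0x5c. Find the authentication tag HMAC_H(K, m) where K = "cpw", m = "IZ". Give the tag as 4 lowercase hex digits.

0116

Key "cpw" = 63 70 77 is exactly B = 3 bytes: K' = 63 70 77.
K' ⊕ ipad = 55 46 41.  K' ⊕ opad = 3f 2c 2b.
Inner input = (K'⊕ipad) ∥ m = 55 46 41 ∥ 49 5a.
Inner hash: sum = 85+70+65+73+90 = 383 → 01 7f.
Outer input = (K'⊕opad) ∥ inner = 3f 2c 2b ∥ 01 7f.
Outer hash (tag): sum = 63+44+43+1+127 = 278 → 01 16.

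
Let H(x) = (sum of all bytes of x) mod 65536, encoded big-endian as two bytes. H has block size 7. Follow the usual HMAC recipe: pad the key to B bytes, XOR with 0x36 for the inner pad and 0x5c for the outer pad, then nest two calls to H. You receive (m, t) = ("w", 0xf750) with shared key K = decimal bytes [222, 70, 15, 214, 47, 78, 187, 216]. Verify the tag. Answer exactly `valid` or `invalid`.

Key decimal bytes [222, 70, 15, 214, 47, 78, 187, 216] = de 46 0f d6 2f 4e bb d8 is 8 bytes > B = 7, so hash it first: H(key) = 04 19, then zero-pad to 7 bytes: K' = 04 19 00 00 00 00 00.
K' ⊕ ipad = 32 2f 36 36 36 36 36; K' ⊕ opad = 58 45 5c 5c 5c 5c 5c.
Inner hash: sum = 50+47+54+54+54+54+54+119 = 486 → 01 e6.
Outer hash (recomputed tag): sum = 88+69+92+92+92+92+92+1+230 = 848 → 03 50.
Recomputed tag = 0350; claimed = f750 → mismatch.

invalid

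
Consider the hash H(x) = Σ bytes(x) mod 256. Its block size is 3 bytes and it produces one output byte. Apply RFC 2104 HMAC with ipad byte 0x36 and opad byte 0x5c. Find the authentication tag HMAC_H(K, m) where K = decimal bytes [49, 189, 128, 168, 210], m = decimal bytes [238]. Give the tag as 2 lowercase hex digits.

a4

Key decimal bytes [49, 189, 128, 168, 210] = 31 bd 80 a8 d2 is 5 bytes > B = 3, so hash it first: H(key) = e8, then zero-pad to 3 bytes: K' = e8 00 00.
K' ⊕ ipad = de 36 36.  K' ⊕ opad = b4 5c 5c.
Inner input = (K'⊕ipad) ∥ m = de 36 36 ∥ ee.
Inner hash: sum = 222+54+54+238 = 568; mod 256 = 56 → 38.
Outer input = (K'⊕opad) ∥ inner = b4 5c 5c ∥ 38.
Outer hash (tag): sum = 180+92+92+56 = 420; mod 256 = 164 → a4.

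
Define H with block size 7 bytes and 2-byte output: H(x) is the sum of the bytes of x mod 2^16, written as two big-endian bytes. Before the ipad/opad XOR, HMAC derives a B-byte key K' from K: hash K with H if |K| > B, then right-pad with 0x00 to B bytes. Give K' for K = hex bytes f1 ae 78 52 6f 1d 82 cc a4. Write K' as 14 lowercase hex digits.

|K| = 9 > B = 7, so first hash the key.
H(K): sum = 241+174+120+82+111+29+130+204+164 = 1255 → 04 e7.
Zero-pad H(K) = 04 e7 to 7 bytes: K' = 04 e7 00 00 00 00 00.

04e70000000000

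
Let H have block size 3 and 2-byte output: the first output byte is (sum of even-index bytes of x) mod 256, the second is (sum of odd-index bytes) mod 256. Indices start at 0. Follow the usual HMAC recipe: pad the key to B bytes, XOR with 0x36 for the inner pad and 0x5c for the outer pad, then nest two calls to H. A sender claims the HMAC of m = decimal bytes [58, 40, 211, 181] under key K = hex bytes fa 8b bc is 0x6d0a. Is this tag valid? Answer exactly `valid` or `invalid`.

Key hex bytes fa 8b bc is exactly B = 3 bytes: K' = fa 8b bc.
K' ⊕ ipad = cc bd 8a; K' ⊕ opad = a6 d7 e0.
Inner hash: even-index sum = 563 mod 256 = 51; odd-index sum = 458 mod 256 = 202 → 33 ca.
Outer hash (recomputed tag): even-index sum = 592 mod 256 = 80; odd-index sum = 266 mod 256 = 10 → 50 0a.
Recomputed tag = 500a; claimed = 6d0a → mismatch.

invalid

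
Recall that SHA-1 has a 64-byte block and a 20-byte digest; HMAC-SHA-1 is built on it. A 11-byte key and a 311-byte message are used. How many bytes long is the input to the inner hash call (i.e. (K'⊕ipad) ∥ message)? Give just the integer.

375

Key is 11 ≤ 64 bytes, zero-padded: |K'| = 64.
Inner input = (K'⊕ipad) ∥ m → 64 + 311 = 375 bytes.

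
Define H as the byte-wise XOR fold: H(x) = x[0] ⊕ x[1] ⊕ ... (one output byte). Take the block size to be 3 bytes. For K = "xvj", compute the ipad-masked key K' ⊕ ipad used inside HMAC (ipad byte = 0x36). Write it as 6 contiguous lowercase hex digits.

4e405c

Key "xvj" = 78 76 6a is exactly B = 3 bytes: K' = 78 76 6a.
XOR each byte with 0x36: 78⊕36=4e, 76⊕36=40, 6a⊕36=5c.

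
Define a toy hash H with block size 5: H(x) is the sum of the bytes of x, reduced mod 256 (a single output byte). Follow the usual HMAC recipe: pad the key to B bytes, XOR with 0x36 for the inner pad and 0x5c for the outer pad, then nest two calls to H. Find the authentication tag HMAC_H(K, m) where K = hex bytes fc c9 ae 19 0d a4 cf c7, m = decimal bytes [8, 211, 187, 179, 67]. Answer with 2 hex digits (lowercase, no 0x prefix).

48

Key hex bytes fc c9 ae 19 0d a4 cf c7 is 8 bytes > B = 5, so hash it first: H(key) = d3, then zero-pad to 5 bytes: K' = d3 00 00 00 00.
K' ⊕ ipad = e5 36 36 36 36.  K' ⊕ opad = 8f 5c 5c 5c 5c.
Inner input = (K'⊕ipad) ∥ m = e5 36 36 36 36 ∥ 08 d3 bb b3 43.
Inner hash: sum = 229+54+54+54+54+8+211+187+179+67 = 1097; mod 256 = 73 → 49.
Outer input = (K'⊕opad) ∥ inner = 8f 5c 5c 5c 5c ∥ 49.
Outer hash (tag): sum = 143+92+92+92+92+73 = 584; mod 256 = 72 → 48.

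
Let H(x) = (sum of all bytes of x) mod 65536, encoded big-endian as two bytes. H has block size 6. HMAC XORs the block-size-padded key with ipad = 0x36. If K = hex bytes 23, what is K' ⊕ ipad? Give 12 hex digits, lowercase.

153636363636

Key hex bytes 23 is 1 byte ≤ B = 6; zero-pad to 6 bytes: K' = 23 00 00 00 00 00.
XOR each byte with 0x36: 23⊕36=15, 00⊕36=36, 00⊕36=36, 00⊕36=36, 00⊕36=36, 00⊕36=36.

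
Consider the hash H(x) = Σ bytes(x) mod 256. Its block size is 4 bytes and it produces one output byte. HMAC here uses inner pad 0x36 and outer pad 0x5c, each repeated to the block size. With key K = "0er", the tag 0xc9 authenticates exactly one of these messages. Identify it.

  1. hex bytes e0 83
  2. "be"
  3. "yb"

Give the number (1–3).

Key "0er" = 30 65 72 is 3 bytes ≤ B = 4; zero-pad to 4 bytes: K' = 30 65 72 00.
K' ⊕ ipad = 06 53 44 36; K' ⊕ opad = 6c 39 2e 5c.
m1: inner = H(06 53 44 36 e0 83) = 36; tag = H(6c 39 2e 5c 36) = 65
m2: inner = H(06 53 44 36 62 65) = 9a; tag = H(6c 39 2e 5c 9a) = c9 ← matches
m3: inner = H(06 53 44 36 79 62) = ae; tag = H(6c 39 2e 5c ae) = dd

2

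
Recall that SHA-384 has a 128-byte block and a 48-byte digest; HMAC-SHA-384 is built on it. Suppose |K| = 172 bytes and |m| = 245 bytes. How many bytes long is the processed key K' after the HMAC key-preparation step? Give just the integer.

128

Key is 172 > 128 bytes, so it is hashed to 48 bytes then zero-padded to 128: |K'| = 128.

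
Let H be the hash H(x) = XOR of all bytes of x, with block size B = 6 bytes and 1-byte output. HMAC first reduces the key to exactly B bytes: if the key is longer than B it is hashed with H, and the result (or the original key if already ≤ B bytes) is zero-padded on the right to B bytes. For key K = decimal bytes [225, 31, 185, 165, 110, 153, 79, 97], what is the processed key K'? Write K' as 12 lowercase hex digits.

3b0000000000

|K| = 8 > B = 6, so first hash the key.
H(K): XOR e1⊕1f⊕b9⊕a5⊕6e⊕99⊕4f⊕61 = 3b.
Zero-pad H(K) = 3b to 6 bytes: K' = 3b 00 00 00 00 00.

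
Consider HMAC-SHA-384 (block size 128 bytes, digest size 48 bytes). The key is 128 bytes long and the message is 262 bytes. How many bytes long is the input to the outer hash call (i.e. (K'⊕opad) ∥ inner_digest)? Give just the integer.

176

Key is 128 ≤ 128 bytes, zero-padded: |K'| = 128.
Outer input = (K'⊕opad) ∥ H(inner) → 128 + 48 = 176 bytes.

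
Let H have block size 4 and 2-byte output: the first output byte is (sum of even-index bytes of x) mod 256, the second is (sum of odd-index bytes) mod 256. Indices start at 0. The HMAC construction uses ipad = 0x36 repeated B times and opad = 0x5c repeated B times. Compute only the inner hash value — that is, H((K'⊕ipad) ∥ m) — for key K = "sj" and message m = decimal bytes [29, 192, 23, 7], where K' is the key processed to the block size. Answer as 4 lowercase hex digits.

Key "sj" = 73 6a is 2 bytes ≤ B = 4; zero-pad to 4 bytes: K' = 73 6a 00 00.
K' ⊕ ipad = 45 5c 36 36.
Inner input = 45 5c 36 36 ∥ 1d c0 17 07.
Inner hash: even-index sum = 175 mod 256 = 175; odd-index sum = 345 mod 256 = 89 → af 59.

af59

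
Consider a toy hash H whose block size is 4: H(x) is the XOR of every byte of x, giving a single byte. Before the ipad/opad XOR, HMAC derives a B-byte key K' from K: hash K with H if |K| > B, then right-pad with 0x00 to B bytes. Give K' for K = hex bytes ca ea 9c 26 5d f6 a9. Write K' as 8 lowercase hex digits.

|K| = 7 > B = 4, so first hash the key.
H(K): XOR ca⊕ea⊕9c⊕26⊕5d⊕f6⊕a9 = 98.
Zero-pad H(K) = 98 to 4 bytes: K' = 98 00 00 00.

98000000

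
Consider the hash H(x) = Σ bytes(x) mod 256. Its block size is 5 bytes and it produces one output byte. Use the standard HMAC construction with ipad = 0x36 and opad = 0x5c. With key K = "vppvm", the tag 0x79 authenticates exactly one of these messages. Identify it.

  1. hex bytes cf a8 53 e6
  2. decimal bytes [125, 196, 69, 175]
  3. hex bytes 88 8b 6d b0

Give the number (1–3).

Key "vppvm" = 76 70 70 76 6d is exactly B = 5 bytes: K' = 76 70 70 76 6d.
K' ⊕ ipad = 40 46 46 40 5b; K' ⊕ opad = 2a 2c 2c 2a 31.
m1: inner = H(40 46 46 40 5b cf a8 53 e6) = 17; tag = H(2a 2c 2c 2a 31 17) = f4
m2: inner = H(40 46 46 40 5b 7d c4 45 af) = 9c; tag = H(2a 2c 2c 2a 31 9c) = 79 ← matches
m3: inner = H(40 46 46 40 5b 88 8b 6d b0) = 97; tag = H(2a 2c 2c 2a 31 97) = 74

2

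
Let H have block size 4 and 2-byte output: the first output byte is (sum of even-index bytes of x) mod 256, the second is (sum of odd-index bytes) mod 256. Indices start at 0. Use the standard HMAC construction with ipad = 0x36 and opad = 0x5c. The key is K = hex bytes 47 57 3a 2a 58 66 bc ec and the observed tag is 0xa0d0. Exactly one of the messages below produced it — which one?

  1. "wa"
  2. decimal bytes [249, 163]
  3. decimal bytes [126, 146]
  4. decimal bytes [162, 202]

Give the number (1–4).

Key hex bytes 47 57 3a 2a 58 66 bc ec is 8 bytes > B = 4, so hash it first: H(key) = 95 d3, then zero-pad to 4 bytes: K' = 95 d3 00 00.
K' ⊕ ipad = a3 e5 36 36; K' ⊕ opad = c9 8f 5c 5c.
m1: inner = H(a3 e5 36 36 77 61) = 50 7c; tag = H(c9 8f 5c 5c 50 7c) = 7567
m2: inner = H(a3 e5 36 36 f9 a3) = d2 be; tag = H(c9 8f 5c 5c d2 be) = f7a9
m3: inner = H(a3 e5 36 36 7e 92) = 57 ad; tag = H(c9 8f 5c 5c 57 ad) = 7c98
m4: inner = H(a3 e5 36 36 a2 ca) = 7b e5; tag = H(c9 8f 5c 5c 7b e5) = a0d0 ← matches

4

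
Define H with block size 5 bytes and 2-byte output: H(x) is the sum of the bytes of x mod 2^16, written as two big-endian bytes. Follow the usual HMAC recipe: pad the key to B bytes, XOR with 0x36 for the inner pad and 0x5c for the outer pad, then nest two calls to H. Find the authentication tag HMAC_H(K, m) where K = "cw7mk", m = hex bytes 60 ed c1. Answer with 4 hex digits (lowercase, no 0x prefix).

Key "cw7mk" = 63 77 37 6d 6b is exactly B = 5 bytes: K' = 63 77 37 6d 6b.
K' ⊕ ipad = 55 41 01 5b 5d.  K' ⊕ opad = 3f 2b 6b 31 37.
Inner input = (K'⊕ipad) ∥ m = 55 41 01 5b 5d ∥ 60 ed c1.
Inner hash: sum = 85+65+1+91+93+96+237+193 = 861 → 03 5d.
Outer input = (K'⊕opad) ∥ inner = 3f 2b 6b 31 37 ∥ 03 5d.
Outer hash (tag): sum = 63+43+107+49+55+3+93 = 413 → 01 9d.

019d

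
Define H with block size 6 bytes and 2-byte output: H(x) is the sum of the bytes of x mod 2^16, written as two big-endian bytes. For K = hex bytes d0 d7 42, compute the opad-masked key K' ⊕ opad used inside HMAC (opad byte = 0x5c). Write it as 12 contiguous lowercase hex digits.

Key hex bytes d0 d7 42 is 3 bytes ≤ B = 6; zero-pad to 6 bytes: K' = d0 d7 42 00 00 00.
XOR each byte with 0x5c: d0⊕5c=8c, d7⊕5c=8b, 42⊕5c=1e, 00⊕5c=5c, 00⊕5c=5c, 00⊕5c=5c.

8c8b1e5c5c5c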